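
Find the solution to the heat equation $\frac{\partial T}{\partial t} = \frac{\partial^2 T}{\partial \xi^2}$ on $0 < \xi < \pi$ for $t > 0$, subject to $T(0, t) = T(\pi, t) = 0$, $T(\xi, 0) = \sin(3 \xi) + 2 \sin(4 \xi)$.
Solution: Separating variables: $T = \sum c_n e^{-n^2t} \sin(n\xi)$. From $T(\xi,0) = \sin(3 \xi) + 2 \sin(4 \xi)$: $c_3=1, c_4=2$.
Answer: $T(\xi, t) = e^{-9 t} \sin(3 \xi) + 2 e^{-16 t} \sin(4 \xi)$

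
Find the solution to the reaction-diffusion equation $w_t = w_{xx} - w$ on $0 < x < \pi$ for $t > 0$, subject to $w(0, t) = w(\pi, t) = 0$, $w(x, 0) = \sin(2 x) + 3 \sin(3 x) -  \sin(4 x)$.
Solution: Substitute $w = e^{-t}u$, i.e. $u = e^{t}w$.
By the product rule, $w_t = e^{-t}(u_t - u)$, $w_{xx} = e^{-t}u_{xx}$.
Substituting into the PDE and dividing by $e^{-t}$: $u_t - u = u_{xx} - u$.
The lower-order terms cancel, leaving the standard heat equation $u_t = u_{xx}$.
Initial data for $u$: $u(x,0) = w(x,0) = \sin(2 x) + 3 \sin(3 x) - \sin(4 x)$. The boundary conditions carry over: $u(0,t) = u(\pi,t) = 0$.
Solve for $u$:
  Using separation of variables $u = X(x)T(t)$:
  Eigenfunctions: $\sin(nx)$, $n = 1, 2, 3, \ldots$
  General solution: $u(x, t) = \sum c_n \sin(nx) e^{-n^2 t}$
  Matching $u(x,0) = \sin(2 x) + 3 \sin(3 x) - \sin(4 x)$ term by term: $c_2=1, c_3=3, c_4=-1$.
Hence $u(x,t) = e^{-4 t} \sin(2 x) + 3 e^{-9 t} \sin(3 x) - e^{-16 t} \sin(4 x)$.
Transform back: $w(x,t) = e^{-t}u(x,t)$.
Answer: $w(x, t) = e^{-5 t} \sin(2 x) + 3 e^{-10 t} \sin(3 x) -  e^{-17 t} \sin(4 x)$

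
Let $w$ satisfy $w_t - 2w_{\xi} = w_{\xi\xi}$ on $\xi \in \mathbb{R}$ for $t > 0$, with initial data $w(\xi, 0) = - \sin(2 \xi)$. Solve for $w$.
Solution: Moving frame: $\eta = \xi + 2t$, $\sigma = t$, $w = u(\eta,\sigma)$, so $w_t = u_{\sigma} + 2u_{\eta}$ and $w_{\xi\xi} = u_{\eta\eta}$.
Hence $w_t - 2w_{\xi} = u_{\sigma}$ and the PDE becomes the heat equation $u_{\sigma} = u_{\eta\eta}$ on $\eta \in \mathbb{R}$.
Initial data: $u(\eta,0) = w(\eta,0) = - \sin(2 \eta)$. Each mode $\sin(n\eta)$ decays as $e^{-n^2\sigma}$ on $\mathbb{R}$, so $u(\eta,\sigma) = \sum c_n e^{-n^2\sigma} \sin(n\eta)$ with $c_2=-1$: $u(\eta,\sigma) = - e^{-4 \sigma} \sin(2 \eta)$.
Substituting back: $w(\xi,t) = u(\xi + 2t, t)$.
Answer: $w(\xi, t) = - e^{-4 t} \sin(2 \xi + 4 t)$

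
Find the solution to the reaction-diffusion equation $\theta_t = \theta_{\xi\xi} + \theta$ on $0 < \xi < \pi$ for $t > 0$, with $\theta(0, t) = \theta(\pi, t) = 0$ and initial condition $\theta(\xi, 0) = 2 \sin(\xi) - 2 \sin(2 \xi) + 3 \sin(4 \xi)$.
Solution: Substitute $\theta = e^{t}u$, i.e. $u = e^{-t}\theta$.
By the product rule, $\theta_t = e^{t}(u_t + u)$, $\theta_{\xi\xi} = e^{t}u_{\xi\xi}$.
Substituting into the PDE and dividing by $e^{t}$: $u_t + u = u_{\xi\xi} + u$.
The lower-order terms cancel, leaving the standard heat equation $u_t = u_{\xi\xi}$.
Initial data for $u$: $u(\xi,0) = \theta(\xi,0) = 2 \sin(\xi) - 2 \sin(2 \xi) + 3 \sin(4 \xi)$. The boundary conditions carry over: $u(0,t) = u(\pi,t) = 0$.
Solve for $u$:
  Using separation of variables $u = X(\xi)G(t)$:
  Eigenfunctions: $\sin(n\xi)$, $n = 1, 2, 3, \ldots$
  General solution: $u(\xi, t) = \sum c_n \sin(n\xi) e^{-n^2 t}$
  Matching $u(\xi,0) = 2 \sin(\xi) - 2 \sin(2 \xi) + 3 \sin(4 \xi)$ term by term: $c_1=2, c_2=-2, c_4=3$.
Hence $u(\xi,t) = 2 e^{-t} \sin(\xi) - 2 e^{-4 t} \sin(2 \xi) + 3 e^{-16 t} \sin(4 \xi)$.
Transform back: $\theta(\xi,t) = e^{t}u(\xi,t)$.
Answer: $\theta(\xi, t) = 2 \sin(\xi) - 2 e^{-3 t} \sin(2 \xi) + 3 e^{-15 t} \sin(4 \xi)$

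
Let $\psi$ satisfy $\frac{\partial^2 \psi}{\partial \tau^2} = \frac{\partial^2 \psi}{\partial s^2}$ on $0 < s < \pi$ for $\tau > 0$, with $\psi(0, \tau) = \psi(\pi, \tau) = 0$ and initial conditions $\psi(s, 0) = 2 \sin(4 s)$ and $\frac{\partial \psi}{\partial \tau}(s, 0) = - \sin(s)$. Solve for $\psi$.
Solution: Separating variables: $\psi = \sum [A_n \cos(\omega_n \tau) + B_n \sin(\omega_n \tau)] \sin(ns)$, $\omega_n = n$. From ICs ($B_n$ = velocity coefficient / $\omega_n$): $A_4=2, B_1=-1$.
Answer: $\psi(s, \tau) = - \sin(\tau) \sin(s) + 2 \sin(4 s) \cos(4 \tau)$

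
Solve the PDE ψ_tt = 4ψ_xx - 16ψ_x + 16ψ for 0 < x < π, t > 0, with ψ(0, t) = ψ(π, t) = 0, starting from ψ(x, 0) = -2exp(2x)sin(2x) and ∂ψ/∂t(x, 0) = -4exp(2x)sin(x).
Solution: Substitute ψ = exp(2x)u, i.e. u = exp(-2x)ψ.
By the product rule, ψ_x = exp(2x)(u_x + 2u), ψ_xx = exp(2x)(u_xx + 4u_x + 4u), ψ_tt = exp(2x)u_tt.
Substituting into the PDE and dividing by exp(2x): u_tt = 4(u_xx + 4u_x + 4u) - 16(u_x + 2u) + 16u.
The lower-order terms cancel, leaving the standard wave equation u_tt = 4u_xx.
Initial data for u: u(x,0) = exp(-2x)ψ(x,0) = -2sin(2x); u_t(x,0) = exp(-2x)ψ_t(x,0) = -4sin(x). The boundary conditions carry over: u(0,t) = u(π,t) = 0.
Solve for u:
  Using separation of variables u = X(x)T(t):
  Eigenfunctions: sin(nx), n = 1, 2, 3, ...
  General solution: u(x, t) = Σ [A_n cos(2n t) + B_n sin(2n t)] sin(nx)
  From u(x,0) = -2sin(2x): A_2=-2. From u_t(x,0) = -4sin(x), using u_t(x,0) = Σ ω_n B_n sin(nx) with ω_n = 2n: B_1 = (-4)/2 = -2.
Hence u(x,t) = -2sin(2t)sin(x) - 2sin(2x)cos(4t).
Transform back: ψ(x,t) = exp(2x)u(x,t).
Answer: ψ(x, t) = -2exp(2x)sin(2t)sin(x) - 2exp(2x)sin(2x)cos(4t)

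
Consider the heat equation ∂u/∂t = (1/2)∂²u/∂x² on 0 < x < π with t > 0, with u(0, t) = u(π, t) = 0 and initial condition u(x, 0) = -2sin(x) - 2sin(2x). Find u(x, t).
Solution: Using separation of variables u = X(x)T(t):
Eigenfunctions: sin(nx), n = 1, 2, 3, ...
General solution: u(x, t) = Σ c_n sin(nx) exp(-n² t/2)
Matching u(x,0) = -2sin(x) - 2sin(2x) term by term: c_1=-2, c_2=-2.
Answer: u(x, t) = -2exp(-2t)sin(2x) - 2exp(-t/2)sin(x)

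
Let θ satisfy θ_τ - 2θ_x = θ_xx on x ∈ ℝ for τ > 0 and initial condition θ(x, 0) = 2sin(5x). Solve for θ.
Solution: Change to a moving frame: let η = x + 2τ, σ = τ and write θ(x,τ) = u(η,σ).
By the chain rule θ_τ = u_σ + 2u_η, θ_x = u_η, θ_xx = u_ηη.
Then θ_τ - 2θ_x = u_σ: the advection term cancels and the PDE becomes the heat equation u_σ = u_ηη on η ∈ ℝ.
Initial data: u(η,0) = θ(η,0) = 2sin(5η).
On η ∈ ℝ each mode satisfies (sin(nη))″ = -n² sin(nη), so exp(-n²σ) sin(nη) solves the heat equation; by superposition u(η,σ) = Σ c_n exp(-n²σ) sin(nη).
Reading off the coefficients: c_5=2, so u(η,σ) = 2exp(-25σ)sin(5η).
Substituting back η = x + 2τ, σ = τ: θ(x,τ) = u(x + 2τ, τ).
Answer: θ(x, τ) = 2exp(-25τ)sin(5x + 10τ)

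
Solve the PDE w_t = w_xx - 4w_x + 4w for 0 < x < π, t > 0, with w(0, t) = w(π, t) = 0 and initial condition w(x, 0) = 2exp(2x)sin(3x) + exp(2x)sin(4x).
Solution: Substitute w = exp(2x)u.
Then w_x = exp(2x)(u_x + 2u), w_xx = exp(2x)(u_xx + 4u_x + 4u), w_t = exp(2x)u_t; substituting and dividing by exp(2x), the lower-order terms cancel: u_t = u_xx (standard heat equation).
Data for u: u(x,0) = exp(-2x)w(x,0) = 2sin(3x) + sin(4x). The boundary conditions carry over: u(0,t) = u(π,t) = 0.
Separating variables: u = Σ c_n exp(-n²t) sin(nx). From u(x,0) = 2sin(3x) + sin(4x): c_3=2, c_4=1.
So u(x,t) = 2exp(-9t)sin(3x) + exp(-16t)sin(4x), and w(x,t) = exp(2x)u(x,t).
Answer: w(x, t) = 2exp(-9t)exp(2x)sin(3x) + exp(-16t)exp(2x)sin(4x)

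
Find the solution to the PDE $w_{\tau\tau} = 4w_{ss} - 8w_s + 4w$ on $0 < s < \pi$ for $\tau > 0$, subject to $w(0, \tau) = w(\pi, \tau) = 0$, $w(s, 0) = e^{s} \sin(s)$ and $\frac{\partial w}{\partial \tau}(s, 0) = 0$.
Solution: Substitute $w = e^{s}u$.
Then $w_s = e^{s}(u_s + u)$, $w_{ss} = e^{s}(u_{ss} + 2u_s + u)$, $w_{\tau\tau} = e^{s}u_{\tau\tau}$; substituting and dividing by $e^{s}$, the lower-order terms cancel: $u_{\tau\tau} = 4u_{ss}$ (standard wave equation).
Data for $u$: $u(s,0) = e^{-s}w(s,0) = \sin(s)$; $u_{\tau}(s,0) = e^{-s}w_{\tau}(s,0) = 0$. The boundary conditions carry over: $u(0,\tau) = u(\pi,\tau) = 0$.
Separating variables: $u = \sum [A_n \cos(\omega_n \tau) + B_n \sin(\omega_n \tau)] \sin(ns)$, $\omega_n = 2n$. From ICs: $A_1=1$.
So $u(s,\tau) = \sin(s) \cos(2 \tau)$, and $w(s,\tau) = e^{s}u(s,\tau)$.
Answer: $w(s, \tau) = e^{s} \sin(s) \cos(2 \tau)$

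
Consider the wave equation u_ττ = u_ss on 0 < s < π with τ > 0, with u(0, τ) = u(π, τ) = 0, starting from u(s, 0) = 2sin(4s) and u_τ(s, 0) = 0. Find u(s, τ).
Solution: Separating variables: u = Σ [A_n cos(ω_n τ) + B_n sin(ω_n τ)] sin(ns), ω_n = n. From ICs: A_4=2.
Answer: u(s, τ) = 2sin(4s)cos(4τ)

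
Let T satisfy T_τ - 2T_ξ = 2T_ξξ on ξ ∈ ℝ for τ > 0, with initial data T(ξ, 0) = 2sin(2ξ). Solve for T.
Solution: Moving frame: η = ξ + 2τ, σ = τ, T = u(η,σ), so T_τ = u_σ + 2u_η and T_ξξ = u_ηη.
Hence T_τ - 2T_ξ = u_σ and the PDE becomes the heat equation u_σ = 2u_ηη on η ∈ ℝ.
Initial data: u(η,0) = T(η,0) = 2sin(2η). Each mode sin(nη) decays as exp(-2n²σ) on ℝ, so u(η,σ) = Σ c_n exp(-2n²σ) sin(nη) with c_2=2: u(η,σ) = 2exp(-8σ)sin(2η).
Substituting back: T(ξ,τ) = u(ξ + 2τ, τ).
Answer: T(ξ, τ) = 2exp(-8τ)sin(2ξ + 4τ)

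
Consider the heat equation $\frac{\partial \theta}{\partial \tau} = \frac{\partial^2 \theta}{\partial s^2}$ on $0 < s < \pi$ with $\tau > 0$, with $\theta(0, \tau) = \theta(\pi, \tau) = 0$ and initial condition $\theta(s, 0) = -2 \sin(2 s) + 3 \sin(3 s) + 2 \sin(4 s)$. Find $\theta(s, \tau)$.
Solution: Using separation of variables $\theta = X(s)G(\tau)$:
Eigenfunctions: $\sin(ns)$, $n = 1, 2, 3, \ldots$
General solution: $\theta(s, \tau) = \sum c_n \sin(ns) e^{-n^2 \tau}$
Matching $\theta(s,0) = -2 \sin(2 s) + 3 \sin(3 s) + 2 \sin(4 s)$ term by term: $c_2=-2, c_3=3, c_4=2$.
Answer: $\theta(s, \tau) = -2 e^{-4 \tau} \sin(2 s) + 3 e^{-9 \tau} \sin(3 s) + 2 e^{-16 \tau} \sin(4 s)$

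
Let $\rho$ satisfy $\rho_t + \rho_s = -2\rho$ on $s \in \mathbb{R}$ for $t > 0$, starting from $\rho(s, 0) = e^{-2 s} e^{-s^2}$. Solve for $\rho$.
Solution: Substitute $\rho = e^{-2s}u$, i.e. $u = e^{2s}\rho$.
By the product rule, $\rho_s = e^{-2s}(u_s - 2u)$, $\rho_t = e^{-2s}u_t$.
Substituting into the PDE and dividing by $e^{-2s}$: $u_t + (u_s - 2u) = -2u$.
The lower-order terms cancel, leaving the standard advection equation $u_t + u_s = 0$.
Initial data for $u$: $u(s,0) = e^{2s}\rho(s,0) = e^{-s^2}$.
Solve for $u$:
  By method of characteristics (waves move right with speed 1):
  Along characteristics $s - t =$ const, $u$ is constant, so $u(s,t) = f(s - t)$ with $f = u( \cdot , 0)$.
Hence $u(s,t) = e^{-(s - t)^2}$.
Transform back: $\rho(s,t) = e^{-2s}u(s,t)$.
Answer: $\rho(s, t) = e^{-2 s} e^{-(s - t)^2}$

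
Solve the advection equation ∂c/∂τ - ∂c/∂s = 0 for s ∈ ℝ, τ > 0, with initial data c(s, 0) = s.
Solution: By method of characteristics (waves move left with speed 1):
Along characteristics s + τ = const, c is constant, so c(s,τ) = f(s + τ) with f = c(·, 0).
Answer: c(s, τ) = s + τ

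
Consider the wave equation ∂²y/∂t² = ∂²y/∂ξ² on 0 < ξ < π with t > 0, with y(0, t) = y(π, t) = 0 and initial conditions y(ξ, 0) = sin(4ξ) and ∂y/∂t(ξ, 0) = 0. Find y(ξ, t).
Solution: Separating variables: y = Σ [A_n cos(ω_n t) + B_n sin(ω_n t)] sin(nξ), ω_n = n. From ICs: A_4=1.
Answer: y(ξ, t) = sin(4ξ)cos(4t)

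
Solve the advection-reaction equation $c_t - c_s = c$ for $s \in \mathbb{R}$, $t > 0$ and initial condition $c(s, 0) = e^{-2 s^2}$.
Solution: Substitute $c = e^{t}u$, i.e. $u = e^{-t}c$.
By the product rule, $c_t = e^{t}(u_t + u)$, $c_s = e^{t}u_s$.
Substituting into the PDE and dividing by $e^{t}$: $u_t + u - u_s = u$.
The lower-order terms cancel, leaving the standard advection equation $u_t - u_s = 0$.
Initial data for $u$: $u(s,0) = c(s,0) = e^{-2 s^2}$.
Solve for $u$:
  By method of characteristics (waves move left with speed 1):
  Along characteristics $s + t =$ const, $u$ is constant, so $u(s,t) = f(s + t)$ with $f = u( \cdot , 0)$.
Hence $u(s,t) = e^{-2 (s + t)^2}$.
Transform back: $c(s,t) = e^{t}u(s,t)$.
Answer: $c(s, t) = e^{t} e^{-2 (s + t)^2}$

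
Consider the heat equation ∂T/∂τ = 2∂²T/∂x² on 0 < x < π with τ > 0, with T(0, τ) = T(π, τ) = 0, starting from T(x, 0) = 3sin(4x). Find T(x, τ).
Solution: Using separation of variables T = X(x)G(τ):
Eigenfunctions: sin(nx), n = 1, 2, 3, ...
General solution: T(x, τ) = Σ c_n sin(nx) exp(-2n² τ)
Matching T(x,0) = 3sin(4x) term by term: c_4=3.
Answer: T(x, τ) = 3exp(-32τ)sin(4x)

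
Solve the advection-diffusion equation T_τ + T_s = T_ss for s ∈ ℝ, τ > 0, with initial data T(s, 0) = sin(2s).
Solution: Moving frame: η = s - τ, σ = τ, T = u(η,σ), so T_τ = u_σ - u_η and T_ss = u_ηη.
Hence T_τ + T_s = u_σ and the PDE becomes the heat equation u_σ = u_ηη on η ∈ ℝ.
Initial data: u(η,0) = T(η,0) = sin(2η). Each mode sin(nη) decays as exp(-n²σ) on ℝ, so u(η,σ) = Σ c_n exp(-n²σ) sin(nη) with c_2=1: u(η,σ) = exp(-4σ)sin(2η).
Substituting back: T(s,τ) = u(s - τ, τ).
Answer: T(s, τ) = exp(-4τ)sin(2s - 2τ)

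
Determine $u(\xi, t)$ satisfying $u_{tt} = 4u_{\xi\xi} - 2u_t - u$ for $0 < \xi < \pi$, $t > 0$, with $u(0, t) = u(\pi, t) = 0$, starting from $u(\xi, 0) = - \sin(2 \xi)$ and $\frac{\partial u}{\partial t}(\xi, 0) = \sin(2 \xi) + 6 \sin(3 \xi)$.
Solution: Substitute $u = e^{-t}w$.
Then $u_t = e^{-t}(w_t - w)$, $u_{tt} = e^{-t}(w_{tt} - 2w_t + w)$, $u_{\xi\xi} = e^{-t}w_{\xi\xi}$; substituting and dividing by $e^{-t}$, the lower-order terms cancel: $w_{tt} = 4w_{\xi\xi}$ (standard wave equation).
Data for $w$: $w(\xi,0) = u(\xi,0) = - \sin(2 \xi)$; $w_t(\xi,0) = u_t(\xi,0) + u(\xi,0) = 6 \sin(3 \xi)$. The boundary conditions carry over: $w(0,t) = w(\pi,t) = 0$.
Separating variables: $w = \sum [A_n \cos(\omega_n t) + B_n \sin(\omega_n t)] \sin(n\xi)$, $\omega_n = 2n$. From ICs ($B_n$ = velocity coefficient / $\omega_n$): $A_2=-1, B_3=1$.
So $w(\xi,t) = \sin(6 t) \sin(3 \xi) - \sin(2 \xi) \cos(4 t)$, and $u(\xi,t) = e^{-t}w(\xi,t)$.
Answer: $u(\xi, t) = - e^{-t} \sin(2 \xi) \cos(4 t) + e^{-t} \sin(3 \xi) \sin(6 t)$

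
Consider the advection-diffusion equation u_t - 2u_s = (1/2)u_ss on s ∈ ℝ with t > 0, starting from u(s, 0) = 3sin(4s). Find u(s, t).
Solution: Change to a moving frame: let η = s + 2t, σ = t and write u(s,t) = w(η,σ).
By the chain rule u_t = w_σ + 2w_η, u_s = w_η, u_ss = w_ηη.
Then u_t - 2u_s = w_σ: the advection term cancels and the PDE becomes the heat equation w_σ = (1/2)w_ηη on η ∈ ℝ.
Initial data: w(η,0) = u(η,0) = 3sin(4η).
On η ∈ ℝ each mode satisfies (sin(nη))″ = -n² sin(nη), so exp(-n²σ/2) sin(nη) solves the heat equation; by superposition w(η,σ) = Σ c_n exp(-n²σ/2) sin(nη).
Reading off the coefficients: c_4=3, so w(η,σ) = 3exp(-8σ)sin(4η).
Substituting back η = s + 2t, σ = t: u(s,t) = w(s + 2t, t).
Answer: u(s, t) = 3exp(-8t)sin(4s + 8t)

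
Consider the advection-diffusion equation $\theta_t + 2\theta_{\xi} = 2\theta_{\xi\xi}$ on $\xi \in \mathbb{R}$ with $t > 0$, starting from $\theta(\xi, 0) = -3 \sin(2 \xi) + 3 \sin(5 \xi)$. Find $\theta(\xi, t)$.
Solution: Change to a moving frame: let $\eta = \xi - 2t$, $\sigma = t$ and write $\theta(\xi,t) = u(\eta,\sigma)$.
By the chain rule $\theta_t = u_{\sigma} - 2u_{\eta}$, $\theta_{\xi} = u_{\eta}$, $\theta_{\xi\xi} = u_{\eta\eta}$.
Then $\theta_t + 2\theta_{\xi} = u_{\sigma}$: the advection term cancels and the PDE becomes the heat equation $u_{\sigma} = 2u_{\eta\eta}$ on $\eta \in \mathbb{R}$.
Initial data: $u(\eta,0) = \theta(\eta,0) = -3 \sin(2 \eta) + 3 \sin(5 \eta)$.
On $\eta \in \mathbb{R}$ each mode satisfies $(\sin(n\eta))'' = -n^2 \sin(n\eta)$, so $e^{-2n^2\sigma} \sin(n\eta)$ solves the heat equation; by superposition $u(\eta,\sigma) = \sum c_n e^{-2n^2\sigma} \sin(n\eta)$.
Reading off the coefficients: $c_2=-3, c_5=3$, so $u(\eta,\sigma) = -3 e^{-8 \sigma} \sin(2 \eta) + 3 e^{-50 \sigma} \sin(5 \eta)$.
Substituting back $\eta = \xi - 2t$, $\sigma = t$: $\theta(\xi,t) = u(\xi - 2t, t)$.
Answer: $\theta(\xi, t) = -3 e^{-8 t} \sin(2 \xi - 4 t) + 3 e^{-50 t} \sin(5 \xi - 10 t)$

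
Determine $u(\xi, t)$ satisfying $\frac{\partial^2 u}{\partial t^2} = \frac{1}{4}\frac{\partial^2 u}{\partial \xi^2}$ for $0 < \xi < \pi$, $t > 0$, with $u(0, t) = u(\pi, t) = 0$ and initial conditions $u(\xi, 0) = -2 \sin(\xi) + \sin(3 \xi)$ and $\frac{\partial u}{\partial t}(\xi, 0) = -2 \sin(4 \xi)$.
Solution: Separating variables: $u = \sum [A_n \cos(\omega_n t) + B_n \sin(\omega_n t)] \sin(n\xi)$, $\omega_n = n/2$. From ICs ($B_n$ = velocity coefficient / $\omega_n$): $A_1=-2, A_3=1, B_4=-1$.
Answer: $u(\xi, t) = -2 \sin(\xi) \cos(t/2) + \sin(3 \xi) \cos(3 t/2) -  \sin(4 \xi) \sin(2 t)$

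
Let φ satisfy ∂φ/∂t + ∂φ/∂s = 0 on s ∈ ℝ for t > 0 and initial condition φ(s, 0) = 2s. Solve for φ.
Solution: By characteristics (ds/dt = 1), φ(s,t) = f(s - t) with f = φ(·, 0).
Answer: φ(s, t) = 2s - 2t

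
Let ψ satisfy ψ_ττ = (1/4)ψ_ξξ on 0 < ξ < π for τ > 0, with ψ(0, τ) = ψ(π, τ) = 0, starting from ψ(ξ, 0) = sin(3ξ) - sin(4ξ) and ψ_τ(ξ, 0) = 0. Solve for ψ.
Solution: Separating variables: ψ = Σ [A_n cos(ω_n τ) + B_n sin(ω_n τ)] sin(nξ), ω_n = n/2. From ICs: A_3=1, A_4=-1.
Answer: ψ(ξ, τ) = sin(3ξ)cos(3τ/2) - sin(4ξ)cos(2τ)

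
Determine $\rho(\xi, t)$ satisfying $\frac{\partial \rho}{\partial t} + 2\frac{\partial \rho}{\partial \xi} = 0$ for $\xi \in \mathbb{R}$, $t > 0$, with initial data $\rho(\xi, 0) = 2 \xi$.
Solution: By characteristics ($d\xi/dt = 2$), $\rho(\xi,t) = f(\xi - 2t)$ with $f = \rho( \cdot , 0)$.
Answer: $\rho(\xi, t) = 2 \xi - 4 t$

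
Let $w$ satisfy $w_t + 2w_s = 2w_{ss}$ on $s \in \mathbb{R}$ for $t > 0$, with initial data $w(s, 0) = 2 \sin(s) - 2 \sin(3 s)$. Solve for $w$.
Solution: Change to a moving frame: let $\eta = s - 2t$, $\sigma = t$ and write $w(s,t) = u(\eta,\sigma)$.
By the chain rule $w_t = u_{\sigma} - 2u_{\eta}$, $w_s = u_{\eta}$, $w_{ss} = u_{\eta\eta}$.
Then $w_t + 2w_s = u_{\sigma}$: the advection term cancels and the PDE becomes the heat equation $u_{\sigma} = 2u_{\eta\eta}$ on $\eta \in \mathbb{R}$.
Initial data: $u(\eta,0) = w(\eta,0) = 2 \sin(\eta) - 2 \sin(3 \eta)$.
On $\eta \in \mathbb{R}$ each mode satisfies $(\sin(n\eta))'' = -n^2 \sin(n\eta)$, so $e^{-2n^2\sigma} \sin(n\eta)$ solves the heat equation; by superposition $u(\eta,\sigma) = \sum c_n e^{-2n^2\sigma} \sin(n\eta)$.
Reading off the coefficients: $c_1=2, c_3=-2$, so $u(\eta,\sigma) = 2 e^{-2 \sigma} \sin(\eta) - 2 e^{-18 \sigma} \sin(3 \eta)$.
Substituting back $\eta = s - 2t$, $\sigma = t$: $w(s,t) = u(s - 2t, t)$.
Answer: $w(s, t) = 2 e^{-2 t} \sin(s - 2 t) - 2 e^{-18 t} \sin(3 s - 6 t)$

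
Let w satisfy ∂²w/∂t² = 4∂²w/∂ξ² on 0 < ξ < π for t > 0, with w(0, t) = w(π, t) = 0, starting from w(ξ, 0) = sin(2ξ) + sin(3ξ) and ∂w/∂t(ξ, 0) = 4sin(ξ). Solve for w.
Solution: Separating variables: w = Σ [A_n cos(ω_n t) + B_n sin(ω_n t)] sin(nξ), ω_n = 2n. From ICs (B_n = velocity coefficient / ω_n): A_2=1, A_3=1, B_1=2.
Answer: w(ξ, t) = 2sin(2t)sin(ξ) + sin(2ξ)cos(4t) + sin(3ξ)cos(6t)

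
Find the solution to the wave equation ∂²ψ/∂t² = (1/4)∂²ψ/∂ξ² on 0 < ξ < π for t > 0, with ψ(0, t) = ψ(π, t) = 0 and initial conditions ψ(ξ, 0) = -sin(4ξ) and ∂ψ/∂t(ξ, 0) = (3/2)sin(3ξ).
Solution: Separating variables: ψ = Σ [A_n cos(ω_n t) + B_n sin(ω_n t)] sin(nξ), ω_n = n/2. From ICs (B_n = velocity coefficient / ω_n): A_4=-1, B_3=1.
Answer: ψ(ξ, t) = sin(3t/2)sin(3ξ) - sin(4ξ)cos(2t)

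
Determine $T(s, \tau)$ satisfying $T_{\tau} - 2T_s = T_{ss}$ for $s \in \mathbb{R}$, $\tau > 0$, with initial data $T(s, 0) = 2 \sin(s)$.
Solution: Moving frame: $\eta = s + 2\tau$, $\sigma = \tau$, $T = u(\eta,\sigma)$, so $T_{\tau} = u_{\sigma} + 2u_{\eta}$ and $T_{ss} = u_{\eta\eta}$.
Hence $T_{\tau} - 2T_s = u_{\sigma}$ and the PDE becomes the heat equation $u_{\sigma} = u_{\eta\eta}$ on $\eta \in \mathbb{R}$.
Initial data: $u(\eta,0) = T(\eta,0) = 2 \sin(\eta)$. Each mode $\sin(n\eta)$ decays as $e^{-n^2\sigma}$ on $\mathbb{R}$, so $u(\eta,\sigma) = \sum c_n e^{-n^2\sigma} \sin(n\eta)$ with $c_1=2$: $u(\eta,\sigma) = 2 e^{-\sigma} \sin(\eta)$.
Substituting back: $T(s,\tau) = u(s + 2\tau, \tau)$.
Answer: $T(s, \tau) = 2 e^{-\tau} \sin(2 \tau + s)$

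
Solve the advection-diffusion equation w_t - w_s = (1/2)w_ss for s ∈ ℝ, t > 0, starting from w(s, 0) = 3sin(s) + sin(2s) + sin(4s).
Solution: Moving frame: η = s + t, σ = t, w = u(η,σ), so w_t = u_σ + u_η and w_ss = u_ηη.
Hence w_t - w_s = u_σ and the PDE becomes the heat equation u_σ = (1/2)u_ηη on η ∈ ℝ.
Initial data: u(η,0) = w(η,0) = 3sin(η) + sin(2η) + sin(4η). Each mode sin(nη) decays as exp(-n²σ/2) on ℝ, so u(η,σ) = Σ c_n exp(-n²σ/2) sin(nη) with c_1=3, c_2=1, c_4=1: u(η,σ) = exp(-2σ)sin(2η) + exp(-8σ)sin(4η) + 3exp(-σ/2)sin(η).
Substituting back: w(s,t) = u(s + t, t).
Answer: w(s, t) = exp(-2t)sin(2s + 2t) + exp(-8t)sin(4s + 4t) + 3exp(-t/2)sin(s + t)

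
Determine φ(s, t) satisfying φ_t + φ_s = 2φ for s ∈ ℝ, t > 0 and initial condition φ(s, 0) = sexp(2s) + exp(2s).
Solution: Substitute φ = exp(2s)u.
Then φ_s = exp(2s)(u_s + 2u), φ_t = exp(2s)u_t; substituting and dividing by exp(2s), the lower-order terms cancel: u_t + u_s = 0 (standard advection equation).
Data for u: u(s,0) = exp(-2s)φ(s,0) = s + 1.
By characteristics (ds/dt = 1), u(s,t) = f(s - t) with f = u(·, 0).
So u(s,t) = s - t + 1, and φ(s,t) = exp(2s)u(s,t).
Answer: φ(s, t) = sexp(2s) - texp(2s) + exp(2s)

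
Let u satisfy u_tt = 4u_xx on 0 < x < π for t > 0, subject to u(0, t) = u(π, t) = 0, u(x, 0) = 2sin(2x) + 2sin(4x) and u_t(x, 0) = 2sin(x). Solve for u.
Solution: Separating variables: u = Σ [A_n cos(ω_n t) + B_n sin(ω_n t)] sin(nx), ω_n = 2n. From ICs (B_n = velocity coefficient / ω_n): A_2=2, A_4=2, B_1=1.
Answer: u(x, t) = sin(2t)sin(x) + 2sin(2x)cos(4t) + 2sin(4x)cos(8t)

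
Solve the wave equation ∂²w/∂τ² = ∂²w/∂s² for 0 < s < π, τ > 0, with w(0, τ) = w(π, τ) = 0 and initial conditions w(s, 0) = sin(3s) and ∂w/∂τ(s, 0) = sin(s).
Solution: Using separation of variables w = X(s)T(τ):
Eigenfunctions: sin(ns), n = 1, 2, 3, ...
General solution: w(s, τ) = Σ [A_n cos(n τ) + B_n sin(n τ)] sin(ns)
From w(s,0) = sin(3s): A_3=1. From w_τ(s,0) = sin(s), using w_τ(s,0) = Σ ω_n B_n sin(ns) with ω_n = n: B_1 = 1/1 = 1.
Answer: w(s, τ) = sin(s)sin(τ) + sin(3s)cos(3τ)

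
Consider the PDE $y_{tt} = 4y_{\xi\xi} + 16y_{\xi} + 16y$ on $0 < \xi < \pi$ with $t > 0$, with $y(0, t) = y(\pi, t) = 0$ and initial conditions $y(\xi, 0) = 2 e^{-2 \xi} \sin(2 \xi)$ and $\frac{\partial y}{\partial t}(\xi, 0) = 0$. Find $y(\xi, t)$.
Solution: Substitute $y = e^{-2\xi}u$.
Then $y_{\xi} = e^{-2\xi}(u_{\xi} - 2u)$, $y_{\xi\xi} = e^{-2\xi}(u_{\xi\xi} - 4u_{\xi} + 4u)$, $y_{tt} = e^{-2\xi}u_{tt}$; substituting and dividing by $e^{-2\xi}$, the lower-order terms cancel: $u_{tt} = 4u_{\xi\xi}$ (standard wave equation).
Data for $u$: $u(\xi,0) = e^{2\xi}y(\xi,0) = 2 \sin(2 \xi)$; $u_t(\xi,0) = e^{2\xi}y_t(\xi,0) = 0$. The boundary conditions carry over: $u(0,t) = u(\pi,t) = 0$.
Separating variables: $u = \sum [A_n \cos(\omega_n t) + B_n \sin(\omega_n t)] \sin(n\xi)$, $\omega_n = 2n$. From ICs: $A_2=2$.
So $u(\xi,t) = 2 \sin(2 \xi) \cos(4 t)$, and $y(\xi,t) = e^{-2\xi}u(\xi,t)$.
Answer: $y(\xi, t) = 2 e^{-2 \xi} \sin(2 \xi) \cos(4 t)$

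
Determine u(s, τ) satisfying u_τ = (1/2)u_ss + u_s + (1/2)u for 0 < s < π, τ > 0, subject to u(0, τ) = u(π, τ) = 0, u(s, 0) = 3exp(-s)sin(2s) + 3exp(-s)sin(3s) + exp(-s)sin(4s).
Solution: Substitute u = exp(-s)w, i.e. w = exp(s)u.
By the product rule, u_s = exp(-s)(w_s - w), u_ss = exp(-s)(w_ss - 2w_s + w), u_τ = exp(-s)w_τ.
Substituting into the PDE and dividing by exp(-s): w_τ = (1/2)(w_ss - 2w_s + w) + (w_s - w) + (1/2)w.
The lower-order terms cancel, leaving the standard heat equation w_τ = (1/2)w_ss.
Initial data for w: w(s,0) = exp(s)u(s,0) = 3sin(2s) + 3sin(3s) + sin(4s). The boundary conditions carry over: w(0,τ) = w(π,τ) = 0.
Solve for w:
  Using separation of variables w = X(s)T(τ):
  Eigenfunctions: sin(ns), n = 1, 2, 3, ...
  General solution: w(s, τ) = Σ c_n sin(ns) exp(-n² τ/2)
  Matching w(s,0) = 3sin(2s) + 3sin(3s) + sin(4s) term by term: c_2=3, c_3=3, c_4=1.
Hence w(s,τ) = 3exp(-2τ)sin(2s) + exp(-8τ)sin(4s) + 3exp(-9τ/2)sin(3s).
Transform back: u(s,τ) = exp(-s)w(s,τ).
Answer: u(s, τ) = 3exp(-s)exp(-2τ)sin(2s) + exp(-s)exp(-8τ)sin(4s) + 3exp(-s)exp(-9τ/2)sin(3s)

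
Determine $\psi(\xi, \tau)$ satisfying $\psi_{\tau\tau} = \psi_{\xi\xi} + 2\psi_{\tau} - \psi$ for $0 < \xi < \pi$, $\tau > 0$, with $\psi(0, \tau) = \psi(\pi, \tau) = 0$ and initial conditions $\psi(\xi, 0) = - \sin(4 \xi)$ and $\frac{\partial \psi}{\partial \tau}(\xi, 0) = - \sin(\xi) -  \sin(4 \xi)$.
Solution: Substitute $\psi = e^{\tau}u$.
Then $\psi_{\tau} = e^{\tau}(u_{\tau} + u)$, $\psi_{\tau\tau} = e^{\tau}(u_{\tau\tau} + 2u_{\tau} + u)$, $\psi_{\xi\xi} = e^{\tau}u_{\xi\xi}$; substituting and dividing by $e^{\tau}$, the lower-order terms cancel: $u_{\tau\tau} = u_{\xi\xi}$ (standard wave equation).
Data for $u$: $u(\xi,0) = \psi(\xi,0) = - \sin(4 \xi)$; $u_{\tau}(\xi,0) = \psi_{\tau}(\xi,0) - \psi(\xi,0) = - \sin(\xi)$. The boundary conditions carry over: $u(0,\tau) = u(\pi,\tau) = 0$.
Separating variables: $u = \sum [A_n \cos(\omega_n \tau) + B_n \sin(\omega_n \tau)] \sin(n\xi)$, $\omega_n = n$. From ICs ($B_n$ = velocity coefficient / $\omega_n$): $A_4=-1, B_1=-1$.
So $u(\xi,\tau) = - \sin(\xi) \sin(\tau) - \sin(4 \xi) \cos(4 \tau)$, and $\psi(\xi,\tau) = e^{\tau}u(\xi,\tau)$.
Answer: $\psi(\xi, \tau) = - e^{\tau} \sin(\tau) \sin(\xi) -  e^{\tau} \sin(4 \xi) \cos(4 \tau)$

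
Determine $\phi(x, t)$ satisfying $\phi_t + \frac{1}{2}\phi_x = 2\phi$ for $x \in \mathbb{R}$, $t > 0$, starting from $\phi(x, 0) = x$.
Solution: Substitute $\phi = e^{2t}u$, i.e. $u = e^{-2t}\phi$.
By the product rule, $\phi_t = e^{2t}(u_t + 2u)$, $\phi_x = e^{2t}u_x$.
Substituting into the PDE and dividing by $e^{2t}$: $u_t + 2u + \frac{1}{2}u_x = 2u$.
The lower-order terms cancel, leaving the standard advection equation $u_t + \frac{1}{2}u_x = 0$.
Initial data for $u$: $u(x,0) = \phi(x,0) = x$.
Solve for $u$:
  By method of characteristics (waves move right with speed 1/2):
  Along characteristics $x - \frac{1}{2}t =$ const, $u$ is constant, so $u(x,t) = f(x - \frac{1}{2}t)$ with $f = u( \cdot , 0)$.
Hence $u(x,t) = -\frac{1}{2} t + x$.
Transform back: $\phi(x,t) = e^{2t}u(x,t)$.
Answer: $\phi(x, t) = -\frac{1}{2} t e^{2 t} + x e^{2 t}$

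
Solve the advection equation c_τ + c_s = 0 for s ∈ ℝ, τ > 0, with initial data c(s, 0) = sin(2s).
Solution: By method of characteristics (waves move right with speed 1):
Along characteristics s - τ = const, c is constant, so c(s,τ) = f(s - τ) with f = c(·, 0).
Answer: c(s, τ) = sin(2s - 2τ)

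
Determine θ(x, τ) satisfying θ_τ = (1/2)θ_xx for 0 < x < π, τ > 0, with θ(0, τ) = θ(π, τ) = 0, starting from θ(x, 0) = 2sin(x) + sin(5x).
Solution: Using separation of variables θ = X(x)G(τ):
Eigenfunctions: sin(nx), n = 1, 2, 3, ...
General solution: θ(x, τ) = Σ c_n sin(nx) exp(-n² τ/2)
Matching θ(x,0) = 2sin(x) + sin(5x) term by term: c_1=2, c_5=1.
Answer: θ(x, τ) = 2exp(-τ/2)sin(x) + exp(-25τ/2)sin(5x)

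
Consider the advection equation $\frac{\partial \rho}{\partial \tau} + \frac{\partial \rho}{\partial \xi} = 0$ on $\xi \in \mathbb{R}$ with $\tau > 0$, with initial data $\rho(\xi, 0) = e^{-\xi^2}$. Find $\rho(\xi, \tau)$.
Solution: By characteristics ($d\xi/d\tau = 1$), $\rho(\xi,\tau) = f(\xi - \tau)$ with $f = \rho( \cdot , 0)$.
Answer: $\rho(\xi, \tau) = e^{-(-\tau + \xi)^2}$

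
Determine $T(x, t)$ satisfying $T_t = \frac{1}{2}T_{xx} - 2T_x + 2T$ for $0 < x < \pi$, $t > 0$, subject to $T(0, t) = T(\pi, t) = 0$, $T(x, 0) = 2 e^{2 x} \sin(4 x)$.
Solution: Substitute $T = e^{2x}u$, i.e. $u = e^{-2x}T$.
By the product rule, $T_x = e^{2x}(u_x + 2u)$, $T_{xx} = e^{2x}(u_{xx} + 4u_x + 4u)$, $T_t = e^{2x}u_t$.
Substituting into the PDE and dividing by $e^{2x}$: $u_t = \frac{1}{2}(u_{xx} + 4u_x + 4u) - 2(u_x + 2u) + 2u$.
The lower-order terms cancel, leaving the standard heat equation $u_t = \frac{1}{2}u_{xx}$.
Initial data for $u$: $u(x,0) = e^{-2x}T(x,0) = 2 \sin(4 x)$. The boundary conditions carry over: $u(0,t) = u(\pi,t) = 0$.
Solve for $u$:
  Using separation of variables $u = X(x)G(t)$:
  Eigenfunctions: $\sin(nx)$, $n = 1, 2, 3, \ldots$
  General solution: $u(x, t) = \sum c_n \sin(nx) e^{-n^2 t/2}$
  Matching $u(x,0) = 2 \sin(4 x)$ term by term: $c_4=2$.
Hence $u(x,t) = 2 e^{-8 t} \sin(4 x)$.
Transform back: $T(x,t) = e^{2x}u(x,t)$.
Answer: $T(x, t) = 2 e^{-8 t} e^{2 x} \sin(4 x)$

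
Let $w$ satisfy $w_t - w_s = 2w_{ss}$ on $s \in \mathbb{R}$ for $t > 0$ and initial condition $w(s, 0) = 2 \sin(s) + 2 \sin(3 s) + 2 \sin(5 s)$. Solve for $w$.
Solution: Moving frame: $\eta = s + t$, $\sigma = t$, $w = u(\eta,\sigma)$, so $w_t = u_{\sigma} + u_{\eta}$ and $w_{ss} = u_{\eta\eta}$.
Hence $w_t - w_s = u_{\sigma}$ and the PDE becomes the heat equation $u_{\sigma} = 2u_{\eta\eta}$ on $\eta \in \mathbb{R}$.
Initial data: $u(\eta,0) = w(\eta,0) = 2 \sin(\eta) + 2 \sin(3 \eta) + 2 \sin(5 \eta)$. Each mode $\sin(n\eta)$ decays as $e^{-2n^2\sigma}$ on $\mathbb{R}$, so $u(\eta,\sigma) = \sum c_n e^{-2n^2\sigma} \sin(n\eta)$ with $c_1=2, c_3=2, c_5=2$: $u(\eta,\sigma) = 2 e^{-2 \sigma} \sin(\eta) + 2 e^{-18 \sigma} \sin(3 \eta) + 2 e^{-50 \sigma} \sin(5 \eta)$.
Substituting back: $w(s,t) = u(s + t, t)$.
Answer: $w(s, t) = 2 e^{-2 t} \sin(s + t) + 2 e^{-18 t} \sin(3 s + 3 t) + 2 e^{-50 t} \sin(5 s + 5 t)$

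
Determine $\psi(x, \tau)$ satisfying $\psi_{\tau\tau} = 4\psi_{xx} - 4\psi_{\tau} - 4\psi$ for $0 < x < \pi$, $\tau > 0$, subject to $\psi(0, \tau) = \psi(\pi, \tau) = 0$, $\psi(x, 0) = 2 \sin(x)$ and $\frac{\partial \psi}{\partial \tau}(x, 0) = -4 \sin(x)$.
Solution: Substitute $\psi = e^{-2\tau}u$, i.e. $u = e^{2\tau}\psi$.
By the product rule, $\psi_{\tau} = e^{-2\tau}(u_{\tau} - 2u)$, $\psi_{\tau\tau} = e^{-2\tau}(u_{\tau\tau} - 4u_{\tau} + 4u)$, $\psi_{xx} = e^{-2\tau}u_{xx}$.
Substituting into the PDE and dividing by $e^{-2\tau}$: $u_{\tau\tau} - 4u_{\tau} + 4u = 4u_{xx} - 4(u_{\tau} - 2u) - 4u$.
The lower-order terms cancel, leaving the standard wave equation $u_{\tau\tau} = 4u_{xx}$.
Initial data for $u$: $u(x,0) = \psi(x,0) = 2 \sin(x)$; $u_{\tau}(x,0) = \psi_{\tau}(x,0) + 2\psi(x,0) = 0$. The boundary conditions carry over: $u(0,\tau) = u(\pi,\tau) = 0$.
Solve for $u$:
  Using separation of variables $u = X(x)T(\tau)$:
  Eigenfunctions: $\sin(nx)$, $n = 1, 2, 3, \ldots$
  General solution: $u(x, \tau) = \sum [A_n \cos(2n \tau) + B_n \sin(2n \tau)] \sin(nx)$
  From $u(x,0) = 2 \sin(x)$: $A_1=2$. From $u_{\tau}(x,0) = 0$: all $B_n = 0$.
Hence $u(x,\tau) = 2 \sin(x) \cos(2 \tau)$.
Transform back: $\psi(x,\tau) = e^{-2\tau}u(x,\tau)$.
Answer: $\psi(x, \tau) = 2 e^{-2 \tau} \sin(x) \cos(2 \tau)$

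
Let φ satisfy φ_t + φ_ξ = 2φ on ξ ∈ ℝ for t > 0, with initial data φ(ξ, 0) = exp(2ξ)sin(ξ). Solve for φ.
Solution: Substitute φ = exp(2ξ)u.
Then φ_ξ = exp(2ξ)(u_ξ + 2u), φ_t = exp(2ξ)u_t; substituting and dividing by exp(2ξ), the lower-order terms cancel: u_t + u_ξ = 0 (standard advection equation).
Data for u: u(ξ,0) = exp(-2ξ)φ(ξ,0) = sin(ξ).
By characteristics (dξ/dt = 1), u(ξ,t) = f(ξ - t) with f = u(·, 0).
So u(ξ,t) = -sin(t - ξ), and φ(ξ,t) = exp(2ξ)u(ξ,t).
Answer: φ(ξ, t) = -exp(2ξ)sin(t - ξ)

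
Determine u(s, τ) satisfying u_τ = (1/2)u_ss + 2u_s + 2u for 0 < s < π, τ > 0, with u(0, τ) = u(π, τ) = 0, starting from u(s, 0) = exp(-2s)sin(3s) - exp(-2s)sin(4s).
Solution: Substitute u = exp(-2s)w.
Then u_s = exp(-2s)(w_s - 2w), u_ss = exp(-2s)(w_ss - 4w_s + 4w), u_τ = exp(-2s)w_τ; substituting and dividing by exp(-2s), the lower-order terms cancel: w_τ = (1/2)w_ss (standard heat equation).
Data for w: w(s,0) = exp(2s)u(s,0) = sin(3s) - sin(4s). The boundary conditions carry over: w(0,τ) = w(π,τ) = 0.
Separating variables: w = Σ c_n exp(-n²τ/2) sin(ns). From w(s,0) = sin(3s) - sin(4s): c_3=1, c_4=-1.
So w(s,τ) = -exp(-8τ)sin(4s) + exp(-9τ/2)sin(3s), and u(s,τ) = exp(-2s)w(s,τ).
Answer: u(s, τ) = -exp(-2s)exp(-8τ)sin(4s) + exp(-2s)exp(-9τ/2)sin(3s)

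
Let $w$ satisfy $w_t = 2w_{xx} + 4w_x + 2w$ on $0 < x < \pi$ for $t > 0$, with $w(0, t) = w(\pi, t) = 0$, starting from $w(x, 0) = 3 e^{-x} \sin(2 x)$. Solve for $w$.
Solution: Substitute $w = e^{-x}u$, i.e. $u = e^{x}w$.
By the product rule, $w_x = e^{-x}(u_x - u)$, $w_{xx} = e^{-x}(u_{xx} - 2u_x + u)$, $w_t = e^{-x}u_t$.
Substituting into the PDE and dividing by $e^{-x}$: $u_t = 2(u_{xx} - 2u_x + u) + 4(u_x - u) + 2u$.
The lower-order terms cancel, leaving the standard heat equation $u_t = 2u_{xx}$.
Initial data for $u$: $u(x,0) = e^{x}w(x,0) = 3 \sin(2 x)$. The boundary conditions carry over: $u(0,t) = u(\pi,t) = 0$.
Solve for $u$:
  Using separation of variables $u = X(x)T(t)$:
  Eigenfunctions: $\sin(nx)$, $n = 1, 2, 3, \ldots$
  General solution: $u(x, t) = \sum c_n \sin(nx) e^{-2n^2 t}$
  Matching $u(x,0) = 3 \sin(2 x)$ term by term: $c_2=3$.
Hence $u(x,t) = 3 e^{-8 t} \sin(2 x)$.
Transform back: $w(x,t) = e^{-x}u(x,t)$.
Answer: $w(x, t) = 3 e^{-8 t} e^{-x} \sin(2 x)$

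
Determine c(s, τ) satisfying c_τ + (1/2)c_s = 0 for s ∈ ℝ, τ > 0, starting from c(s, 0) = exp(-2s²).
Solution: By characteristics (ds/dτ = 1/2), c(s,τ) = f(s - (1/2)τ) with f = c(·, 0).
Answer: c(s, τ) = exp(-2(s - τ/2)²)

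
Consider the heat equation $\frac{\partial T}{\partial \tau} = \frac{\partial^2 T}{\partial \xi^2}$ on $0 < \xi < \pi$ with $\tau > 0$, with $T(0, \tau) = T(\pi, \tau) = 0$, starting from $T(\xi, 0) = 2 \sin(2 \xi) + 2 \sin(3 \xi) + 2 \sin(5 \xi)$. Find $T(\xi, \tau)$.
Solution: Using separation of variables $T = X(\xi)G(\tau)$:
Eigenfunctions: $\sin(n\xi)$, $n = 1, 2, 3, \ldots$
General solution: $T(\xi, \tau) = \sum c_n \sin(n\xi) e^{-n^2 \tau}$
Matching $T(\xi,0) = 2 \sin(2 \xi) + 2 \sin(3 \xi) + 2 \sin(5 \xi)$ term by term: $c_2=2, c_3=2, c_5=2$.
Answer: $T(\xi, \tau) = 2 e^{-4 \tau} \sin(2 \xi) + 2 e^{-9 \tau} \sin(3 \xi) + 2 e^{-25 \tau} \sin(5 \xi)$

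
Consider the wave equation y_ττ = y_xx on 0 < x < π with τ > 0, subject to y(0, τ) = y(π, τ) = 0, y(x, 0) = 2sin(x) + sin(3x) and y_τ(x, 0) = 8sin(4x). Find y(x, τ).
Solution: Separating variables: y = Σ [A_n cos(ω_n τ) + B_n sin(ω_n τ)] sin(nx), ω_n = n. From ICs (B_n = velocity coefficient / ω_n): A_1=2, A_3=1, B_4=2.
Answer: y(x, τ) = 2sin(x)cos(τ) + sin(3x)cos(3τ) + 2sin(4x)sin(4τ)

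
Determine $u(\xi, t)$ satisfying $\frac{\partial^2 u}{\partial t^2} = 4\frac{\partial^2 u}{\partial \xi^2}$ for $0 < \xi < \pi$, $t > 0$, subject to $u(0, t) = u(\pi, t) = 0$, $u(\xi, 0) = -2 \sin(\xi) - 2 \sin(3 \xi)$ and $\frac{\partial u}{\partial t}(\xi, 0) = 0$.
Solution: Using separation of variables $u = X(\xi)T(t)$:
Eigenfunctions: $\sin(n\xi)$, $n = 1, 2, 3, \ldots$
General solution: $u(\xi, t) = \sum [A_n \cos(2n t) + B_n \sin(2n t)] \sin(n\xi)$
From $u(\xi,0) = -2 \sin(\xi) - 2 \sin(3 \xi)$: $A_1=-2, A_3=-2$. From $u_t(\xi,0) = 0$: all $B_n = 0$.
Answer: $u(\xi, t) = -2 \sin(\xi) \cos(2 t) - 2 \sin(3 \xi) \cos(6 t)$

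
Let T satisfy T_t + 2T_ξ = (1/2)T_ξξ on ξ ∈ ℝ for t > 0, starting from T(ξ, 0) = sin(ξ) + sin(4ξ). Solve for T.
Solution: Change to a moving frame: let η = ξ - 2t, σ = t and write T(ξ,t) = u(η,σ).
By the chain rule T_t = u_σ - 2u_η, T_ξ = u_η, T_ξξ = u_ηη.
Then T_t + 2T_ξ = u_σ: the advection term cancels and the PDE becomes the heat equation u_σ = (1/2)u_ηη on η ∈ ℝ.
Initial data: u(η,0) = T(η,0) = sin(η) + sin(4η).
On η ∈ ℝ each mode satisfies (sin(nη))″ = -n² sin(nη), so exp(-n²σ/2) sin(nη) solves the heat equation; by superposition u(η,σ) = Σ c_n exp(-n²σ/2) sin(nη).
Reading off the coefficients: c_1=1, c_4=1, so u(η,σ) = exp(-8σ)sin(4η) + exp(-σ/2)sin(η).
Substituting back η = ξ - 2t, σ = t: T(ξ,t) = u(ξ - 2t, t).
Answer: T(ξ, t) = -exp(-8t)sin(8t - 4ξ) - exp(-t/2)sin(2t - ξ)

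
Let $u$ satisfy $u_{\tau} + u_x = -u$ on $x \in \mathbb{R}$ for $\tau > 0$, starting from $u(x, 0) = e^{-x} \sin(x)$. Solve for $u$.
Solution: Substitute $u = e^{-x}w$, i.e. $w = e^{x}u$.
By the product rule, $u_x = e^{-x}(w_x - w)$, $u_{\tau} = e^{-x}w_{\tau}$.
Substituting into the PDE and dividing by $e^{-x}$: $w_{\tau} + (w_x - w) = -w$.
The lower-order terms cancel, leaving the standard advection equation $w_{\tau} + w_x = 0$.
Initial data for $w$: $w(x,0) = e^{x}u(x,0) = \sin(x)$.
Solve for $w$:
  By method of characteristics (waves move right with speed 1):
  Along characteristics $x - \tau =$ const, $w$ is constant, so $w(x,\tau) = f(x - \tau)$ with $f = w( \cdot , 0)$.
Hence $w(x,\tau) = \sin(x - \tau)$.
Transform back: $u(x,\tau) = e^{-x}w(x,\tau)$.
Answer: $u(x, \tau) = - e^{-x} \sin(\tau - x)$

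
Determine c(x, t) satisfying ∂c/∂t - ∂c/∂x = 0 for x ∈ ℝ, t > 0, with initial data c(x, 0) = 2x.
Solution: By characteristics (dx/dt = -1), c(x,t) = f(x + t) with f = c(·, 0).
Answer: c(x, t) = 2t + 2x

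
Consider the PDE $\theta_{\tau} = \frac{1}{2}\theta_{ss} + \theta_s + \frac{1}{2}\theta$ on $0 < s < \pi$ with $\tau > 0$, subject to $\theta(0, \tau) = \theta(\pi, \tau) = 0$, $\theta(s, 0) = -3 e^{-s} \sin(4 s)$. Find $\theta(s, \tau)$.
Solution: Substitute $\theta = e^{-s}u$.
Then $\theta_s = e^{-s}(u_s - u)$, $\theta_{ss} = e^{-s}(u_{ss} - 2u_s + u)$, $\theta_{\tau} = e^{-s}u_{\tau}$; substituting and dividing by $e^{-s}$, the lower-order terms cancel: $u_{\tau} = \frac{1}{2}u_{ss}$ (standard heat equation).
Data for $u$: $u(s,0) = e^{s}\theta(s,0) = -3 \sin(4 s)$. The boundary conditions carry over: $u(0,\tau) = u(\pi,\tau) = 0$.
Separating variables: $u = \sum c_n e^{-n^2\tau/2} \sin(ns)$. From $u(s,0) = -3 \sin(4 s)$: $c_4=-3$.
So $u(s,\tau) = -3 e^{-8 \tau} \sin(4 s)$, and $\theta(s,\tau) = e^{-s}u(s,\tau)$.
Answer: $\theta(s, \tau) = -3 e^{-8 \tau} e^{-s} \sin(4 s)$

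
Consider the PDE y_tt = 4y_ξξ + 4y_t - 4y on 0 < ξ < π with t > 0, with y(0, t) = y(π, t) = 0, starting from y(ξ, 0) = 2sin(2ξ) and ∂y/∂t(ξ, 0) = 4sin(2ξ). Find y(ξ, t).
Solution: Substitute y = exp(2t)u, i.e. u = exp(-2t)y.
By the product rule, y_t = exp(2t)(u_t + 2u), y_tt = exp(2t)(u_tt + 4u_t + 4u), y_ξξ = exp(2t)u_ξξ.
Substituting into the PDE and dividing by exp(2t): u_tt + 4u_t + 4u = 4u_ξξ + 4(u_t + 2u) - 4u.
The lower-order terms cancel, leaving the standard wave equation u_tt = 4u_ξξ.
Initial data for u: u(ξ,0) = y(ξ,0) = 2sin(2ξ); u_t(ξ,0) = y_t(ξ,0) - 2y(ξ,0) = 0. The boundary conditions carry over: u(0,t) = u(π,t) = 0.
Solve for u:
  Using separation of variables u = X(ξ)T(t):
  Eigenfunctions: sin(nξ), n = 1, 2, 3, ...
  General solution: u(ξ, t) = Σ [A_n cos(2n t) + B_n sin(2n t)] sin(nξ)
  From u(ξ,0) = 2sin(2ξ): A_2=2. From u_t(ξ,0) = 0: all B_n = 0.
Hence u(ξ,t) = 2sin(2ξ)cos(4t).
Transform back: y(ξ,t) = exp(2t)u(ξ,t).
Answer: y(ξ, t) = 2exp(2t)sin(2ξ)cos(4t)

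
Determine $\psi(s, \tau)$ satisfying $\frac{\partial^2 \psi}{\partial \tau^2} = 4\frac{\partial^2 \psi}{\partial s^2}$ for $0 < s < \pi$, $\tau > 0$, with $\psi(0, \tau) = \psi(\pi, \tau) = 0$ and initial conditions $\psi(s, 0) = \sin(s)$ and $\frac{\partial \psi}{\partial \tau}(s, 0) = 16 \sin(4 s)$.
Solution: Separating variables: $\psi = \sum [A_n \cos(\omega_n \tau) + B_n \sin(\omega_n \tau)] \sin(ns)$, $\omega_n = 2n$. From ICs ($B_n$ = velocity coefficient / $\omega_n$): $A_1=1, B_4=2$.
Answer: $\psi(s, \tau) = 2 \sin(8 \tau) \sin(4 s) + \sin(s) \cos(2 \tau)$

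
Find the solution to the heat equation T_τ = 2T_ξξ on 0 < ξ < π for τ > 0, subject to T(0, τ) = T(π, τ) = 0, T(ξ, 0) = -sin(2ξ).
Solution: Using separation of variables T = X(ξ)G(τ):
Eigenfunctions: sin(nξ), n = 1, 2, 3, ...
General solution: T(ξ, τ) = Σ c_n sin(nξ) exp(-2n² τ)
Matching T(ξ,0) = -sin(2ξ) term by term: c_2=-1.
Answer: T(ξ, τ) = -exp(-8τ)sin(2ξ)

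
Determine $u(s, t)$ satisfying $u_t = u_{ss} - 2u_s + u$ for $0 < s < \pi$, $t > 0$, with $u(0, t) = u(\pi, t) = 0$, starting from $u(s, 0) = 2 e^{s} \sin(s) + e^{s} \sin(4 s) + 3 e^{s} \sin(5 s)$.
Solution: Substitute $u = e^{s}w$.
Then $u_s = e^{s}(w_s + w)$, $u_{ss} = e^{s}(w_{ss} + 2w_s + w)$, $u_t = e^{s}w_t$; substituting and dividing by $e^{s}$, the lower-order terms cancel: $w_t = w_{ss}$ (standard heat equation).
Data for $w$: $w(s,0) = e^{-s}u(s,0) = 2 \sin(s) + \sin(4 s) + 3 \sin(5 s)$. The boundary conditions carry over: $w(0,t) = w(\pi,t) = 0$.
Separating variables: $w = \sum c_n e^{-n^2t} \sin(ns)$. From $w(s,0) = 2 \sin(s) + \sin(4 s) + 3 \sin(5 s)$: $c_1=2, c_4=1, c_5=3$.
So $w(s,t) = 2 e^{-t} \sin(s) + e^{-16 t} \sin(4 s) + 3 e^{-25 t} \sin(5 s)$, and $u(s,t) = e^{s}w(s,t)$.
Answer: $u(s, t) = 2 e^{s} e^{-t} \sin(s) + e^{s} e^{-16 t} \sin(4 s) + 3 e^{s} e^{-25 t} \sin(5 s)$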